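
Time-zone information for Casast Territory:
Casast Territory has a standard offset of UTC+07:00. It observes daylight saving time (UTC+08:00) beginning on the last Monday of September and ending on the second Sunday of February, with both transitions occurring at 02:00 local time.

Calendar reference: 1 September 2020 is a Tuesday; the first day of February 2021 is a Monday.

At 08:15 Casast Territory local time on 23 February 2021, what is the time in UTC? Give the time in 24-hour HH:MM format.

1 September 2020 is a Tuesday, so Mondays fall on 7, 14, 21, 28; the last is September 28.
1 February 2021 is a Monday, so the first Sunday is February 7 and the second is February 14.
23 February 2021 is outside the daylight-saving period (28 September 2020 – 14 February 2021), so Casast Territory is on standard time, UTC+07:00.
08:15 local − 7h = 01:15 UTC.

01:15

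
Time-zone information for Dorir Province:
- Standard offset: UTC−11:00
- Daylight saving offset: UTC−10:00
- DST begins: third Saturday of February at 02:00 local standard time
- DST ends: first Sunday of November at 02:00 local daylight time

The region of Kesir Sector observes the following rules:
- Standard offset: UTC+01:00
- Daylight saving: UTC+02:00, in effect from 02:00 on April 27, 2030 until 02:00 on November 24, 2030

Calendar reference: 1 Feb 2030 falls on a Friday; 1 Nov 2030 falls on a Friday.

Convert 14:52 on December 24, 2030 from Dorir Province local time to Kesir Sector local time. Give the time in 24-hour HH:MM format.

02:52

1 February 2030 is a Friday, so the first Saturday is February 2 and the third is February 16.
1 November 2030 is a Friday, so the first Sunday is November 3.
Daylight saving runs 16 February – 3 November; December 24, 2030 is outside that window, so Dorir Province is on standard time at UTC−11:00.
14:52 Dorir Province + 11h = 01:52 UTC (rolling into the next day, 25 December 2030).
At the standard offset (UTC+01:00), 01:52 UTC + 1h = 02:52 Kesir Sector standard time.
The standard-time date in Kesir Sector, December 25, 2030, is outside the daylight-saving period (27 April – 24 November), so Kesir Sector is on standard time, UTC+01:00.
01:52 UTC + 1h = 02:52 Kesir Sector.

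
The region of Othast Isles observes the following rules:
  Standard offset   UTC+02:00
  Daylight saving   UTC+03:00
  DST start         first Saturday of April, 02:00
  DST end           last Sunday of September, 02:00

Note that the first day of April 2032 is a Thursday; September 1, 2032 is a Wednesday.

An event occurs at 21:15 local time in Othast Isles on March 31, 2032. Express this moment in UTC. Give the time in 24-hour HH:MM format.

1 April 2032 is a Thursday, so the first Saturday is April 3.
1 September 2032 is a Wednesday, so Sundays fall on 5, 12, 19, 26; the last is September 26.
March 31, 2032 is outside the daylight-saving period (3 April – 26 September), so Othast Isles is on standard time, UTC+02:00.
21:15 local − 2h = 19:15 UTC.

19:15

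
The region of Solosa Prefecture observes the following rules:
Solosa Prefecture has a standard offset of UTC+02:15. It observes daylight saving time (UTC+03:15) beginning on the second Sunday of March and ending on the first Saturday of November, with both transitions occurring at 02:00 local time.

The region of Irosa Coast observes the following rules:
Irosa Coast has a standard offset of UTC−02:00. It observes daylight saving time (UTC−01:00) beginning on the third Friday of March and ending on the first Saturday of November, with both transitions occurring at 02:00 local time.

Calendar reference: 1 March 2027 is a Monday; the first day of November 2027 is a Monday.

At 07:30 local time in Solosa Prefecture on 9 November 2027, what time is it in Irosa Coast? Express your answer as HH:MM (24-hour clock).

03:15

1 March 2027 is a Monday, so the first Sunday is March 7 and the second is March 14.
1 November 2027 is a Monday, so the first Saturday is November 6.
9 November 2027 is outside the daylight-saving period (14 March – 6 November), so Solosa Prefecture is on standard time, UTC+02:15.
07:30 Solosa Prefecture − 2h15m = 05:15 UTC.
1 March 2027 is a Monday, so the first Friday is March 5 and the third is March 19.
1 November 2027 is a Monday, so the first Saturday is November 6.
At the standard offset (UTC−02:00), 05:15 UTC − 2h = 03:15 Irosa Coast standard time.
The standard-time date in Irosa Coast, 9 November 2027, does not fall between 19 March and 6 November, so daylight saving is not in effect and Irosa Coast is at UTC−02:00.
05:15 UTC − 2h = 03:15 Irosa Coast.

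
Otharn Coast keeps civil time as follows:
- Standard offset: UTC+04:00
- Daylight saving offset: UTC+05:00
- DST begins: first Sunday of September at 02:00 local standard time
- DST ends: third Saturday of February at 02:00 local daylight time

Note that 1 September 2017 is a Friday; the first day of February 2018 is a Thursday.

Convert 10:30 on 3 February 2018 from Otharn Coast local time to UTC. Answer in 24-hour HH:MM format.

1 September 2017 is a Friday, so the first Sunday is September 3.
1 February 2018 is a Thursday, so the first Saturday is February 3 and the third is February 17.
3 February 2018 lies within the daylight-saving period (3 September 2017 – 17 February 2018), so Otharn Coast is on daylight time, UTC+05:00.
10:30 local − 5h = 05:30 UTC.

05:30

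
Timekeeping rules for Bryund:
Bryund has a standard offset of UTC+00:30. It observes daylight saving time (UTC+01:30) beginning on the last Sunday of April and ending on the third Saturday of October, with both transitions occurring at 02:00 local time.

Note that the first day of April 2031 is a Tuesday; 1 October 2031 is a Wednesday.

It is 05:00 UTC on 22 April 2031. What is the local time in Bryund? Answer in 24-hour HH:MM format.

05:30

1 April 2031 is a Tuesday, so Sundays fall on 6, 13, 20, 27; the last is April 27.
1 October 2031 is a Wednesday, so the first Saturday is October 4 and the third is October 18.
At the standard offset (UTC+00:30), 05:00 UTC + 0h30m = 05:30 Bryund standard time.
Daylight saving runs 27 April – 18 October; the standard-time date in Bryund, 22 April 2031, is outside that window, so Bryund is on standard time at UTC+00:30.
05:00 UTC + 0h30m = 05:30 local.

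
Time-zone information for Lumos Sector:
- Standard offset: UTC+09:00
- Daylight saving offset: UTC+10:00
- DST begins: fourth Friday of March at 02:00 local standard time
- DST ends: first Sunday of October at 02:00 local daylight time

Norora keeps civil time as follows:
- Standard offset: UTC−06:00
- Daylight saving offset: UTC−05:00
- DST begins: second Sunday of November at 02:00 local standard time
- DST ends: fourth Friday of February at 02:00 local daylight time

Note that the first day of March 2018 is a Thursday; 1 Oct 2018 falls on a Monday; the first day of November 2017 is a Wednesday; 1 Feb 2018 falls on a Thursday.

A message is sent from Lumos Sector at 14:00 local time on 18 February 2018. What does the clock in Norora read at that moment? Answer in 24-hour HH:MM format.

00:00

1 March 2018 is a Thursday, so the first Friday is March 2 and the fourth is March 23.
1 October 2018 is a Monday, so the first Sunday is October 7.
Daylight saving runs 23 March – 7 October; 18 February 2018 is outside that window, so Lumos Sector is on standard time at UTC+09:00.
14:00 Lumos Sector − 9h = 05:00 UTC.
1 November 2017 is a Wednesday, so the first Sunday is November 5 and the second is November 12.
1 February 2018 is a Thursday, so the first Friday is February 2 and the fourth is February 23.
At the standard offset (UTC−06:00), 05:00 UTC − 6h = 23:00 Norora standard time (rolling into the previous day, 17 February 2018).
The standard-time date in Norora, 17 February 2018, falls between 12 November 2017 and 23 February 2018, so daylight saving is in effect and Norora is at UTC−05:00.
05:00 UTC − 5h = 00:00 Norora.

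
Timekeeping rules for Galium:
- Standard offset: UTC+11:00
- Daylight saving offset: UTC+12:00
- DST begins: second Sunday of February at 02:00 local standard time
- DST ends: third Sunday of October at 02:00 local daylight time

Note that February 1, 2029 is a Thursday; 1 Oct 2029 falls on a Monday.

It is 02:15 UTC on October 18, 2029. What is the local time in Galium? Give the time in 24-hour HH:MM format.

14:15

1 February 2029 is a Thursday, so the first Sunday is February 4 and the second is February 11.
1 October 2029 is a Monday, so the first Sunday is October 7 and the third is October 21.
At the standard offset (UTC+11:00), 02:15 UTC + 11h = 13:15 Galium standard time.
The standard-time date in Galium, October 18, 2029, lies within the daylight-saving period (11 February – 21 October), so Galium is on daylight time, UTC+12:00.
02:15 UTC + 12h = 14:15 local.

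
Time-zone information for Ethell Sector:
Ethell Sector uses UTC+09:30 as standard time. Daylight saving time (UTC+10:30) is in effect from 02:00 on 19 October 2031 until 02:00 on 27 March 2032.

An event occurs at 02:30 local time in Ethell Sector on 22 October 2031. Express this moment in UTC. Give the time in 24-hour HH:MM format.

16:00

22 October 2031 lies within the daylight-saving period (19 October 2031 – 27 March 2032), so Ethell Sector is on daylight time, UTC+10:30.
02:30 local − 10h30m = 16:00 UTC (rolling into the previous day, 21 October 2031).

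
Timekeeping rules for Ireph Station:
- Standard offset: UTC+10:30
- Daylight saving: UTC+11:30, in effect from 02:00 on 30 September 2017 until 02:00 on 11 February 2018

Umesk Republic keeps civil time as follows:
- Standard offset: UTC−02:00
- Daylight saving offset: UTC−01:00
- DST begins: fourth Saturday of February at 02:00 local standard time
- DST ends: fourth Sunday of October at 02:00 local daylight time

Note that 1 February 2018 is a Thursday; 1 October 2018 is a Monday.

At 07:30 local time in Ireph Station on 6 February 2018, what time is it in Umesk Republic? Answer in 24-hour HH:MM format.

6 February 2018 lies within the daylight-saving period (30 September 2017 – 11 February 2018), so Ireph Station is on daylight time, UTC+11:30.
07:30 Ireph Station − 11h30m = 20:00 UTC (rolling into the previous day, 5 February 2018).
1 February 2018 is a Thursday, so the first Saturday is February 3 and the fourth is February 24.
1 October 2018 is a Monday, so the first Sunday is October 7 and the fourth is October 28.
At the standard offset (UTC−02:00), 20:00 UTC − 2h = 18:00 Umesk Republic standard time.
The standard-time date in Umesk Republic, 5 February 2018, does not fall between 24 February and 28 October, so daylight saving is not in effect and Umesk Republic is at UTC−02:00.
20:00 UTC − 2h = 18:00 Umesk Republic.

18:00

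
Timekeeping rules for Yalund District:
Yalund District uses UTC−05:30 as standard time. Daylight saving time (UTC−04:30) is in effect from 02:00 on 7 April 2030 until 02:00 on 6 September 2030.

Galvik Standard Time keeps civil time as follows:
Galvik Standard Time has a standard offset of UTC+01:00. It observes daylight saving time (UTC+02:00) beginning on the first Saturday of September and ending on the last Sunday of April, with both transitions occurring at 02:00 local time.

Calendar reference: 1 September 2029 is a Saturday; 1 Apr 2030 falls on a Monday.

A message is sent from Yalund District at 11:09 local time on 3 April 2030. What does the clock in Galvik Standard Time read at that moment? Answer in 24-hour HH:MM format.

3 April 2030 is outside the daylight-saving period (7 April – 6 September), so Yalund District is on standard time, UTC−05:30.
11:09 Yalund District + 5h30m = 16:39 UTC.
1 September 2029 is a Saturday, so the first Saturday is September 1.
1 April 2030 is a Monday, so Sundays fall on 7, 14, 21, 28; the last is April 28.
At the standard offset (UTC+01:00), 16:39 UTC + 1h = 17:39 Galvik Standard Time standard time.
The standard-time date in Galvik Standard Time, 3 April 2030, lies within the daylight-saving period (1 September 2029 – 28 April 2030), so Galvik Standard Time is on daylight time, UTC+02:00.
16:39 UTC + 2h = 18:39 Galvik Standard Time.

18:39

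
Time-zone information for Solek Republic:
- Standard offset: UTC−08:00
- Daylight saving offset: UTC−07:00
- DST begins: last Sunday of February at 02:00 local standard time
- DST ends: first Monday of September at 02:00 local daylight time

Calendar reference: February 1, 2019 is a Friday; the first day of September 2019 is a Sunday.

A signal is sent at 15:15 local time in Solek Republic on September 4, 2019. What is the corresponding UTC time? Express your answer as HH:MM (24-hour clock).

23:15

1 February 2019 is a Friday, so Sundays fall on 3, 10, 17, 24; the last is February 24.
1 September 2019 is a Sunday, so the first Monday is September 2.
Daylight saving runs 24 February – 2 September; September 4, 2019 is outside that window, so Solek Republic is on standard time at UTC−08:00.
15:15 local + 8h = 23:15 UTC.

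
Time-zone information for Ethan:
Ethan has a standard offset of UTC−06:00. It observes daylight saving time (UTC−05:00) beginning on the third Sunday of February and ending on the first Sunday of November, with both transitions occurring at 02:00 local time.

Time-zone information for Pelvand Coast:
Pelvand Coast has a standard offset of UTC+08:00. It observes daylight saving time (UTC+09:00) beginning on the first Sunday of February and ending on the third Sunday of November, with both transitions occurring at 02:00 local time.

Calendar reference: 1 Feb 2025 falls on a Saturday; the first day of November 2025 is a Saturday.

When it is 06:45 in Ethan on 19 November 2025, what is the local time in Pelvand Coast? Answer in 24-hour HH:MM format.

20:45

1 February 2025 is a Saturday, so the first Sunday is February 2 and the third is February 16.
1 November 2025 is a Saturday, so the first Sunday is November 2.
19 November 2025 is outside the daylight-saving period (16 February – 2 November), so Ethan is on standard time, UTC−06:00.
06:45 Ethan + 6h = 12:45 UTC.
1 February 2025 is a Saturday, so the first Sunday is February 2.
1 November 2025 is a Saturday, so the first Sunday is November 2 and the third is November 16.
At the standard offset (UTC+08:00), 12:45 UTC + 8h = 20:45 Pelvand Coast standard time.
The standard-time date in Pelvand Coast, 19 November 2025, does not fall between 2 February and 16 November, so daylight saving is not in effect and Pelvand Coast is at UTC+08:00.
12:45 UTC + 8h = 20:45 Pelvand Coast.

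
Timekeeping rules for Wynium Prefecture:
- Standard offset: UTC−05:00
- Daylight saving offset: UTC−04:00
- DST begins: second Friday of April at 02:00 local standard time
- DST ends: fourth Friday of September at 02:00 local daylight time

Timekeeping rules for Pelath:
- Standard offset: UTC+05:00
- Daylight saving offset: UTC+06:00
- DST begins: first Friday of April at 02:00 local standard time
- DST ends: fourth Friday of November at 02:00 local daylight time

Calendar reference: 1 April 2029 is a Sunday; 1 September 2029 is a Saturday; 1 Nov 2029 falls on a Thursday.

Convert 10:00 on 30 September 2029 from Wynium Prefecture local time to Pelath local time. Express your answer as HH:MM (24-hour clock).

21:00

1 April 2029 is a Sunday, so the first Friday is April 6 and the second is April 13.
1 September 2029 is a Saturday, so the first Friday is September 7 and the fourth is September 28.
30 September 2029 does not fall between 13 April and 28 September, so daylight saving is not in effect and Wynium Prefecture is at UTC−05:00.
10:00 Wynium Prefecture + 5h = 15:00 UTC.
1 April 2029 is a Sunday, so the first Friday is April 6.
1 November 2029 is a Thursday, so the first Friday is November 2 and the fourth is November 23.
At the standard offset (UTC+05:00), 15:00 UTC + 5h = 20:00 Pelath standard time.
The standard-time date in Pelath, 30 September 2029, lies within the daylight-saving period (6 April – 23 November), so Pelath is on daylight time, UTC+06:00.
15:00 UTC + 6h = 21:00 Pelath.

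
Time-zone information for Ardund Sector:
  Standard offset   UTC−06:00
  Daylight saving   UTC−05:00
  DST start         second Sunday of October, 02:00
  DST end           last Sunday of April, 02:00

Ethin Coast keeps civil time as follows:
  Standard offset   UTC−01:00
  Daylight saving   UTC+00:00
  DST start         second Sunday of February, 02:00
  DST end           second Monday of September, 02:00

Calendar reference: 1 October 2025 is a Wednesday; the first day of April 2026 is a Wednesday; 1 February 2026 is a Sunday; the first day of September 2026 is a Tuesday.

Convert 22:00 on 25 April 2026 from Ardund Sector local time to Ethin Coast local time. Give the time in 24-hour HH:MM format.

1 October 2025 is a Wednesday, so the first Sunday is October 5 and the second is October 12.
1 April 2026 is a Wednesday, so Sundays fall on 5, 12, 19, 26; the last is April 26.
25 April 2026 falls between 12 October 2025 and 26 April 2026, so daylight saving is in effect and Ardund Sector is at UTC−05:00.
22:00 Ardund Sector + 5h = 03:00 UTC (rolling into the next day, 26 April 2026).
1 February 2026 is a Sunday, so the first Sunday is February 1 and the second is February 8.
1 September 2026 is a Tuesday, so the first Monday is September 7 and the second is September 14.
At the standard offset (UTC−01:00), 03:00 UTC − 1h = 02:00 Ethin Coast standard time.
The standard-time date in Ethin Coast, 26 April 2026, lies within the daylight-saving period (8 February – 14 September), so Ethin Coast is on daylight time, UTC+00:00.
03:00 UTC + 0h = 03:00 Ethin Coast.

03:00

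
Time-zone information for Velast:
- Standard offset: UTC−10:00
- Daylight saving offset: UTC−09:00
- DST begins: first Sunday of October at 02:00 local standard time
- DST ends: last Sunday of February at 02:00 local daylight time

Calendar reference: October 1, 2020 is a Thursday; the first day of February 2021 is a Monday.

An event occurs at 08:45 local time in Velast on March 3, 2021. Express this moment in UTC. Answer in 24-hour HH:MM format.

1 October 2020 is a Thursday, so the first Sunday is October 4.
1 February 2021 is a Monday, so Sundays fall on 7, 14, 21, 28; the last is February 28.
Daylight saving runs 4 October 2020 – 28 February 2021; March 3, 2021 is outside that window, so Velast is on standard time at UTC−10:00.
08:45 local + 10h = 18:45 UTC.

18:45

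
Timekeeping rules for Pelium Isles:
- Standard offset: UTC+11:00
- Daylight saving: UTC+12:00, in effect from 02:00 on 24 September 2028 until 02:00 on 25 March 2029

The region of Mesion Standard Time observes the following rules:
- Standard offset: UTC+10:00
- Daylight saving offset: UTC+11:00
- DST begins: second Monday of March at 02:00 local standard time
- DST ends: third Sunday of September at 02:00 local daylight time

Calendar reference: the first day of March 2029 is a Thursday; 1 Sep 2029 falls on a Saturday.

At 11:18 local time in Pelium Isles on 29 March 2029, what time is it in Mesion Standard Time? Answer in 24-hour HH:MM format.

29 March 2029 is outside the daylight-saving period (24 September 2028 – 25 March 2029), so Pelium Isles is on standard time, UTC+11:00.
11:18 Pelium Isles − 11h = 00:18 UTC.
1 March 2029 is a Thursday, so the first Monday is March 5 and the second is March 12.
1 September 2029 is a Saturday, so the first Sunday is September 2 and the third is September 16.
At the standard offset (UTC+10:00), 00:18 UTC + 10h = 10:18 Mesion Standard Time standard time.
The standard-time date in Mesion Standard Time, 29 March 2029, falls between 12 March and 16 September, so daylight saving is in effect and Mesion Standard Time is at UTC+11:00.
00:18 UTC + 11h = 11:18 Mesion Standard Time.

11:18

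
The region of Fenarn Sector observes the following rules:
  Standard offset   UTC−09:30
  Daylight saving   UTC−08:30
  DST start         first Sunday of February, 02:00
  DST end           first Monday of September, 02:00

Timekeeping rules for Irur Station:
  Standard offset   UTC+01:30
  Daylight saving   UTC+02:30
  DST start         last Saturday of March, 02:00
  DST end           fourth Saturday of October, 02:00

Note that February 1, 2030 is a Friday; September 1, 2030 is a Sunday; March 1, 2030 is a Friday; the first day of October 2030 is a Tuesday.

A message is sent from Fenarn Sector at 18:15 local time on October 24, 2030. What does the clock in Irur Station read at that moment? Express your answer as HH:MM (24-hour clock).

06:15

1 February 2030 is a Friday, so the first Sunday is February 3.
1 September 2030 is a Sunday, so the first Monday is September 2.
October 24, 2030 is outside the daylight-saving period (3 February – 2 September), so Fenarn Sector is on standard time, UTC−09:30.
18:15 Fenarn Sector + 9h30m = 03:45 UTC (rolling into the next day, 25 October 2030).
1 March 2030 is a Friday, so Saturdays fall on 2, 9, 16, 23, 30; the last is March 30.
1 October 2030 is a Tuesday, so the first Saturday is October 5 and the fourth is October 26.
At the standard offset (UTC+01:30), 03:45 UTC + 1h30m = 05:15 Irur Station standard time.
The standard-time date in Irur Station, October 25, 2030, lies within the daylight-saving period (30 March – 26 October), so Irur Station is on daylight time, UTC+02:30.
03:45 UTC + 2h30m = 06:15 Irur Station.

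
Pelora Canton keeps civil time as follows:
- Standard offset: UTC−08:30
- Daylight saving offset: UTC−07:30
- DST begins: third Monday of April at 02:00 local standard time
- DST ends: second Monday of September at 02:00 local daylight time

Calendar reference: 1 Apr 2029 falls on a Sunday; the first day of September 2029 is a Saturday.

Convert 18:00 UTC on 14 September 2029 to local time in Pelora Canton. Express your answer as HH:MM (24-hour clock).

09:30

1 April 2029 is a Sunday, so the first Monday is April 2 and the third is April 16.
1 September 2029 is a Saturday, so the first Monday is September 3 and the second is September 10.
At the standard offset (UTC−08:30), 18:00 UTC − 8h30m = 09:30 Pelora Canton standard time.
The standard-time date in Pelora Canton, 14 September 2029, does not fall between 16 April and 10 September, so daylight saving is not in effect and Pelora Canton is at UTC−08:30.
18:00 UTC − 8h30m = 09:30 local.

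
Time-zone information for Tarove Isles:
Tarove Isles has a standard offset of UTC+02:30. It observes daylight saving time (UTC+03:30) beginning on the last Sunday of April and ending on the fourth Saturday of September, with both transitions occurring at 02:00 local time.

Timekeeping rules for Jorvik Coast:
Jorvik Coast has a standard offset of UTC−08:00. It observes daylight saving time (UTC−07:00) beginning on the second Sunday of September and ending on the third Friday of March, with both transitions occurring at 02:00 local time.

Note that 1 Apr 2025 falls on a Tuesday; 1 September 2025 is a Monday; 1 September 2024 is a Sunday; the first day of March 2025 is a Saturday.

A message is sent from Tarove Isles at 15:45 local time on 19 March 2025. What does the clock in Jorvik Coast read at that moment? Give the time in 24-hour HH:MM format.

06:15

1 April 2025 is a Tuesday, so Sundays fall on 6, 13, 20, 27; the last is April 27.
1 September 2025 is a Monday, so the first Saturday is September 6 and the fourth is September 27.
19 March 2025 does not fall between 27 April and 27 September, so daylight saving is not in effect and Tarove Isles is at UTC+02:30.
15:45 Tarove Isles − 2h30m = 13:15 UTC.
1 September 2024 is a Sunday, so the first Sunday is September 1 and the second is September 8.
1 March 2025 is a Saturday, so the first Friday is March 7 and the third is March 21.
At the standard offset (UTC−08:00), 13:15 UTC − 8h = 05:15 Jorvik Coast standard time.
The standard-time date in Jorvik Coast, 19 March 2025, falls between 8 September 2024 and 21 March 2025, so daylight saving is in effect and Jorvik Coast is at UTC−07:00.
13:15 UTC − 7h = 06:15 Jorvik Coast.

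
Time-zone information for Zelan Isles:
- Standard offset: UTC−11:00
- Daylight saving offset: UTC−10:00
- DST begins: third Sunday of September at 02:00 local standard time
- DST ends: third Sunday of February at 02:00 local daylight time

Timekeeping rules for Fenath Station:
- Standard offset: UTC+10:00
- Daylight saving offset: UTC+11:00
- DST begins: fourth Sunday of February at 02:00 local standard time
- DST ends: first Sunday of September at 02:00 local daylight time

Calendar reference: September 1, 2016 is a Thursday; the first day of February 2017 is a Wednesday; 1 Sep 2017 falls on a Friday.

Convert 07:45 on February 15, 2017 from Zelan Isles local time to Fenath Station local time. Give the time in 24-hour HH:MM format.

03:45

1 September 2016 is a Thursday, so the first Sunday is September 4 and the third is September 18.
1 February 2017 is a Wednesday, so the first Sunday is February 5 and the third is February 19.
February 15, 2017 falls between 18 September 2016 and 19 February 2017, so daylight saving is in effect and Zelan Isles is at UTC−10:00.
07:45 Zelan Isles + 10h = 17:45 UTC.
1 February 2017 is a Wednesday, so the first Sunday is February 5 and the fourth is February 26.
1 September 2017 is a Friday, so the first Sunday is September 3.
At the standard offset (UTC+10:00), 17:45 UTC + 10h = 03:45 Fenath Station standard time (rolling into the next day, 16 February 2017).
The standard-time date in Fenath Station, February 16, 2017, does not fall between 26 February and 3 September, so daylight saving is not in effect and Fenath Station is at UTC+10:00.
17:45 UTC + 10h = 03:45 Fenath Station (rolling into the next day, 16 February 2017).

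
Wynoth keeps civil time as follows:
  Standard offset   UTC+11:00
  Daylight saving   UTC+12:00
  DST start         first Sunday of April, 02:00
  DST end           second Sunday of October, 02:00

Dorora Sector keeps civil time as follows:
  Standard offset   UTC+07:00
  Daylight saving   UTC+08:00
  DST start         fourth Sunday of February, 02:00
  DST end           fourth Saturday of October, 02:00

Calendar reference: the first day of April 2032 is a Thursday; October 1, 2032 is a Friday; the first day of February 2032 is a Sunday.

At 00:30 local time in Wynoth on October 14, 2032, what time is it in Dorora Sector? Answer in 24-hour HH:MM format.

1 April 2032 is a Thursday, so the first Sunday is April 4.
1 October 2032 is a Friday, so the first Sunday is October 3 and the second is October 10.
October 14, 2032 is outside the daylight-saving period (4 April – 10 October), so Wynoth is on standard time, UTC+11:00.
00:30 Wynoth − 11h = 13:30 UTC (rolling into the previous day, 13 October 2032).
1 February 2032 is a Sunday, so the first Sunday is February 1 and the fourth is February 22.
1 October 2032 is a Friday, so the first Saturday is October 2 and the fourth is October 23.
At the standard offset (UTC+07:00), 13:30 UTC + 7h = 20:30 Dorora Sector standard time.
The standard-time date in Dorora Sector, October 13, 2032, lies within the daylight-saving period (22 February – 23 October), so Dorora Sector is on daylight time, UTC+08:00.
13:30 UTC + 8h = 21:30 Dorora Sector.

21:30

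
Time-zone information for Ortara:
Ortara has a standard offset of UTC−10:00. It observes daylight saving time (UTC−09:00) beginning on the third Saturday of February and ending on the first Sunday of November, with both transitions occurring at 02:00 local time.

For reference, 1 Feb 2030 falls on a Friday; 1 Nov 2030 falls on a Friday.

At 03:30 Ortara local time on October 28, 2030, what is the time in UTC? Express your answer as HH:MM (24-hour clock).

12:30

1 February 2030 is a Friday, so the first Saturday is February 2 and the third is February 16.
1 November 2030 is a Friday, so the first Sunday is November 3.
Daylight saving runs 16 February – 3 November; October 28, 2030 is inside that window, so Ortara is at UTC−09:00.
03:30 local + 9h = 12:30 UTC.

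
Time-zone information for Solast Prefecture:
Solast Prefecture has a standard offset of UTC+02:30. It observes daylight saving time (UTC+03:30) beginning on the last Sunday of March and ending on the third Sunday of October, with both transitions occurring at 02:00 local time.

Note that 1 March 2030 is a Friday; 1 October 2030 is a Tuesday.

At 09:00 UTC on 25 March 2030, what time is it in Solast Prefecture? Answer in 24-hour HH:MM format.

1 March 2030 is a Friday, so Sundays fall on 3, 10, 17, 24, 31; the last is March 31.
1 October 2030 is a Tuesday, so the first Sunday is October 6 and the third is October 20.
At the standard offset (UTC+02:30), 09:00 UTC + 2h30m = 11:30 Solast Prefecture standard time.
The standard-time date in Solast Prefecture, 25 March 2030, is outside the daylight-saving period (31 March – 20 October), so Solast Prefecture is on standard time, UTC+02:30.
09:00 UTC + 2h30m = 11:30 local.

11:30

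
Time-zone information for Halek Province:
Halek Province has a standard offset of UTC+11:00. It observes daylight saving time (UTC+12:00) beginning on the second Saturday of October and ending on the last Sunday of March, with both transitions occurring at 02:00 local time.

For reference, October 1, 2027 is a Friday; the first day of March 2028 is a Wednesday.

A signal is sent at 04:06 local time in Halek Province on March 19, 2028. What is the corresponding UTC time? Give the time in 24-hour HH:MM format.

1 October 2027 is a Friday, so the first Saturday is October 2 and the second is October 9.
1 March 2028 is a Wednesday, so Sundays fall on 5, 12, 19, 26; the last is March 26.
Daylight saving runs 9 October 2027 – 26 March 2028; March 19, 2028 is inside that window, so Halek Province is at UTC+12:00.
04:06 local − 12h = 16:06 UTC (rolling into the previous day, 18 March 2028).

16:06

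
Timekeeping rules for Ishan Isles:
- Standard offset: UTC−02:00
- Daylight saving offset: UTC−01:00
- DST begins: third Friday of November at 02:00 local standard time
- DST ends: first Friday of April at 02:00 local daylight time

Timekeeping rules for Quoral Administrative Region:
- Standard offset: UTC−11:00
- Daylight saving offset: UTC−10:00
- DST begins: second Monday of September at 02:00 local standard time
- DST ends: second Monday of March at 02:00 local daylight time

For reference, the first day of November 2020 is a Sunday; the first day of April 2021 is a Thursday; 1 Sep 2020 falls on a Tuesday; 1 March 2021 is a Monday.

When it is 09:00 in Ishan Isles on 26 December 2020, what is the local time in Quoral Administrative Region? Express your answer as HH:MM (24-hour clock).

1 November 2020 is a Sunday, so the first Friday is November 6 and the third is November 20.
1 April 2021 is a Thursday, so the first Friday is April 2.
26 December 2020 falls between 20 November 2020 and 2 April 2021, so daylight saving is in effect and Ishan Isles is at UTC−01:00.
09:00 Ishan Isles + 1h = 10:00 UTC.
1 September 2020 is a Tuesday, so the first Monday is September 7 and the second is September 14.
1 March 2021 is a Monday, so the first Monday is March 1 and the second is March 8.
At the standard offset (UTC−11:00), 10:00 UTC − 11h = 23:00 Quoral Administrative Region standard time (rolling into the previous day, 25 December 2020).
The standard-time date in Quoral Administrative Region, 25 December 2020, falls between 14 September 2020 and 8 March 2021, so daylight saving is in effect and Quoral Administrative Region is at UTC−10:00.
10:00 UTC − 10h = 00:00 Quoral Administrative Region.

00:00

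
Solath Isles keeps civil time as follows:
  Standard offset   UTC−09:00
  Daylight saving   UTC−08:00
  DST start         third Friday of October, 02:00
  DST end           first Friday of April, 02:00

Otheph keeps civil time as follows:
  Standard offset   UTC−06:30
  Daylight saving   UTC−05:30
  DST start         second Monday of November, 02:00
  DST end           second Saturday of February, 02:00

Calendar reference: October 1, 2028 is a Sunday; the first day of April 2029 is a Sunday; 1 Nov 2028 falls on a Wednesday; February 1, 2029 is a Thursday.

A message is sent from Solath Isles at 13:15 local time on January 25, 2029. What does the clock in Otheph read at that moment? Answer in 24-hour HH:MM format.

1 October 2028 is a Sunday, so the first Friday is October 6 and the third is October 20.
1 April 2029 is a Sunday, so the first Friday is April 6.
Daylight saving runs 20 October 2028 – 6 April 2029; January 25, 2029 is inside that window, so Solath Isles is at UTC−08:00.
13:15 Solath Isles + 8h = 21:15 UTC.
1 November 2028 is a Wednesday, so the first Monday is November 6 and the second is November 13.
1 February 2029 is a Thursday, so the first Saturday is February 3 and the second is February 10.
At the standard offset (UTC−06:30), 21:15 UTC − 6h30m = 14:45 Otheph standard time.
Daylight saving runs 13 November 2028 – 10 February 2029; the standard-time date in Otheph, January 25, 2029, is inside that window, so Otheph is at UTC−05:30.
21:15 UTC − 5h30m = 15:45 Otheph.

15:45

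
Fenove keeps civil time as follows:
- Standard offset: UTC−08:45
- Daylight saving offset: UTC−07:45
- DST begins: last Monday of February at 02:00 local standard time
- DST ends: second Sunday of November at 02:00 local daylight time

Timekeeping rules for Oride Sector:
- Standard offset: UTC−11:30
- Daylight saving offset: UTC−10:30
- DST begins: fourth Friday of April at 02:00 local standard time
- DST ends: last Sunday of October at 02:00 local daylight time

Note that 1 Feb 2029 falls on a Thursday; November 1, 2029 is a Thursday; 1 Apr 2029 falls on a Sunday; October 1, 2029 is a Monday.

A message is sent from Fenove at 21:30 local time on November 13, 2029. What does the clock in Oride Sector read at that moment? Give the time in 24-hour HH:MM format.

18:45

1 February 2029 is a Thursday, so Mondays fall on 5, 12, 19, 26; the last is February 26.
1 November 2029 is a Thursday, so the first Sunday is November 4 and the second is November 11.
Daylight saving runs 26 February – 11 November; November 13, 2029 is outside that window, so Fenove is on standard time at UTC−08:45.
21:30 Fenove + 8h45m = 06:15 UTC (rolling into the next day, 14 November 2029).
1 April 2029 is a Sunday, so the first Friday is April 6 and the fourth is April 27.
1 October 2029 is a Monday, so Sundays fall on 7, 14, 21, 28; the last is October 28.
At the standard offset (UTC−11:30), 06:15 UTC − 11h30m = 18:45 Oride Sector standard time (rolling into the previous day, 13 November 2029).
The standard-time date in Oride Sector, November 13, 2029, is outside the daylight-saving period (27 April – 28 October), so Oride Sector is on standard time, UTC−11:30.
06:15 UTC − 11h30m = 18:45 Oride Sector (rolling into the previous day, 13 November 2029).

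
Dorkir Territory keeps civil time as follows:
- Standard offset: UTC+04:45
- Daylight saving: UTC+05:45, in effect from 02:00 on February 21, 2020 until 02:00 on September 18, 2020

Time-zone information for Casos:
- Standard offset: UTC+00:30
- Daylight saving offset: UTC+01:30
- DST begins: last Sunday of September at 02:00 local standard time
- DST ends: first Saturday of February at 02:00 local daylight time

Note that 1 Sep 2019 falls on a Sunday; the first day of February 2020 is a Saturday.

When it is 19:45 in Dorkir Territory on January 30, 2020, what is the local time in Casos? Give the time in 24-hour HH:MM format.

Daylight saving runs 21 February – 18 September; January 30, 2020 is outside that window, so Dorkir Territory is on standard time at UTC+04:45.
19:45 Dorkir Territory − 4h45m = 15:00 UTC.
1 September 2019 is a Sunday, so Sundays fall on 1, 8, 15, 22, 29; the last is September 29.
1 February 2020 is a Saturday, so the first Saturday is February 1.
At the standard offset (UTC+00:30), 15:00 UTC + 0h30m = 15:30 Casos standard time.
The standard-time date in Casos, January 30, 2020, lies within the daylight-saving period (29 September 2019 – 1 February 2020), so Casos is on daylight time, UTC+01:30.
15:00 UTC + 1h30m = 16:30 Casos.

16:30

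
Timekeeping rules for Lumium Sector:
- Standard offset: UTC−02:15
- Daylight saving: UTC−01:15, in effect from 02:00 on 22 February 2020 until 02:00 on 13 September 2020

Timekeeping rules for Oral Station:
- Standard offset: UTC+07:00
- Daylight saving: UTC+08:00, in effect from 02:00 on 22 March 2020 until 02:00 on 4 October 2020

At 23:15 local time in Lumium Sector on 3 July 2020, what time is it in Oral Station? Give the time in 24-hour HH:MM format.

08:30

3 July 2020 lies within the daylight-saving period (22 February – 13 September), so Lumium Sector is on daylight time, UTC−01:15.
23:15 Lumium Sector + 1h15m = 00:30 UTC (rolling into the next day, 4 July 2020).
At the standard offset (UTC+07:00), 00:30 UTC + 7h = 07:30 Oral Station standard time.
Daylight saving runs 22 March – 4 October; the standard-time date in Oral Station, 4 July 2020, is inside that window, so Oral Station is at UTC+08:00.
00:30 UTC + 8h = 08:30 Oral Station.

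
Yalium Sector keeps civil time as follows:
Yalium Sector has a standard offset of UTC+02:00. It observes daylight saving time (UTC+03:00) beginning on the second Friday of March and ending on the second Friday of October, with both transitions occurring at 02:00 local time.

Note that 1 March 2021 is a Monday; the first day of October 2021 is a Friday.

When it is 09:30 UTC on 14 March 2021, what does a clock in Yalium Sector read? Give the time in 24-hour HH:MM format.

12:30

1 March 2021 is a Monday, so the first Friday is March 5 and the second is March 12.
1 October 2021 is a Friday, so the first Friday is October 1 and the second is October 8.
At the standard offset (UTC+02:00), 09:30 UTC + 2h = 11:30 Yalium Sector standard time.
The standard-time date in Yalium Sector, 14 March 2021, lies within the daylight-saving period (12 March – 8 October), so Yalium Sector is on daylight time, UTC+03:00.
09:30 UTC + 3h = 12:30 local.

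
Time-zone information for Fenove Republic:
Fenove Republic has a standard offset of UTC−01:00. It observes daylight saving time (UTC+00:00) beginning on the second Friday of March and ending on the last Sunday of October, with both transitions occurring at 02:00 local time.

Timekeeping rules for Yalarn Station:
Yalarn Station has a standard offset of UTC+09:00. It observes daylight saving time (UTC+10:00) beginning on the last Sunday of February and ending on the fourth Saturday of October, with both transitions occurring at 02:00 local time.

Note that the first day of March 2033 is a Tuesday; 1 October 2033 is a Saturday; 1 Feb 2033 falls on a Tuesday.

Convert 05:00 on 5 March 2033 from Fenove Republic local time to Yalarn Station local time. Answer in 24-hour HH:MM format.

1 March 2033 is a Tuesday, so the first Friday is March 4 and the second is March 11.
1 October 2033 is a Saturday, so Sundays fall on 2, 9, 16, 23, 30; the last is October 30.
Daylight saving runs 11 March – 30 October; 5 March 2033 is outside that window, so Fenove Republic is on standard time at UTC−01:00.
05:00 Fenove Republic + 1h = 06:00 UTC.
1 February 2033 is a Tuesday, so Sundays fall on 6, 13, 20, 27; the last is February 27.
1 October 2033 is a Saturday, so the first Saturday is October 1 and the fourth is October 22.
At the standard offset (UTC+09:00), 06:00 UTC + 9h = 15:00 Yalarn Station standard time.
The standard-time date in Yalarn Station, 5 March 2033, lies within the daylight-saving period (27 February – 22 October), so Yalarn Station is on daylight time, UTC+10:00.
06:00 UTC + 10h = 16:00 Yalarn Station.

16:00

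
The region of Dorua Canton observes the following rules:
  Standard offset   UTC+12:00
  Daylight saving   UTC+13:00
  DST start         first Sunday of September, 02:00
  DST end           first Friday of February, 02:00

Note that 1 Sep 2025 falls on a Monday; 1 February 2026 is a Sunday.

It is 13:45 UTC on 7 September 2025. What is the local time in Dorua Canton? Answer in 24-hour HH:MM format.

1 September 2025 is a Monday, so the first Sunday is September 7.
1 February 2026 is a Sunday, so the first Friday is February 6.
At the standard offset (UTC+12:00), 13:45 UTC + 12h = 01:45 Dorua Canton standard time (rolling into the next day, 8 September 2025).
The standard-time date in Dorua Canton, 8 September 2025, lies within the daylight-saving period (7 September 2025 – 6 February 2026), so Dorua Canton is on daylight time, UTC+13:00.
13:45 UTC + 13h = 02:45 local (rolling into the next day, 8 September 2025).

02:45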